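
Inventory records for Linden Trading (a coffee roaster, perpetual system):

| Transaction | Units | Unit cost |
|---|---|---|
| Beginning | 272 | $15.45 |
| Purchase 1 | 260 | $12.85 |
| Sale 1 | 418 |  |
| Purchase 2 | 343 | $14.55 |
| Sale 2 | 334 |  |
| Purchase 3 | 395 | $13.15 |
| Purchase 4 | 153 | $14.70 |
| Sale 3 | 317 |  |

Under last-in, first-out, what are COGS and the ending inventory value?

Sale 1 (418) [LIFO — newest first]: 260 @ $12.85 + 158 @ $15.45 = $5,782.10
Sale 2 (334) [LIFO — newest first]: 334 @ $14.55 = $4,859.70
Sale 3 (317) [LIFO — newest first]: 153 @ $14.70 + 164 @ $13.15 = $4,405.70
Total COGS = $5,782.10 + $4,859.70 + $4,405.70 = $15,047.50
Ending inventory: 114 @ $15.45 + 9 @ $14.55 + 231 @ $13.15 = $4,929.90

COGS = $15,047.50; ending inventory = $4,929.90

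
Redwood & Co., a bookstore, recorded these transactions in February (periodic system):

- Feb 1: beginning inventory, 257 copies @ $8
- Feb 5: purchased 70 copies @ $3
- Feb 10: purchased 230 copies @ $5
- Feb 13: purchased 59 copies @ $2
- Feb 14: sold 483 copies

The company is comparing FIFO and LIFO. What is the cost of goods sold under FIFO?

FIFO COGS: 257 @ $8 + 70 @ $3 + 156 @ $5 = $3,046
LIFO COGS: 59 @ $2 + 230 @ $5 + 70 @ $3 + 124 @ $8 = $2,470

COGS = $3,046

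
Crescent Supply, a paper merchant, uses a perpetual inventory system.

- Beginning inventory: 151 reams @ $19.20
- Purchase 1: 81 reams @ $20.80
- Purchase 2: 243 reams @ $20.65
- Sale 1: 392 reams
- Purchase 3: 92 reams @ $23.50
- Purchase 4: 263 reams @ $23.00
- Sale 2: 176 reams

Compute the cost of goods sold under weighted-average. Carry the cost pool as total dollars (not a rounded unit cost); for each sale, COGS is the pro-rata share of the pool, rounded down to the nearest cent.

COGS = $11,897.71

After Beginning: 151 on hand, pool $2,899.20 (≈ $19.2000 each)
After Purchase 1: 232 on hand, pool $4,584.00 (≈ $19.7586 each)
After Purchase 2: 475 on hand, pool $9,601.95 (≈ $20.2146 each)
Sale 1, sell 392: 392/475 × $9,601.95 → $7,924.13
After Purchase 3: 175 on hand, pool $3,839.82 (≈ $21.9418 each)
After Purchase 4: 438 on hand, pool $9,888.82 (≈ $22.5772 each)
Sale 2, sell 176: 176/438 × $9,888.82 → $3,973.58
Total COGS = $7,924.13 + $3,973.58 = $11,897.71
Ending inventory (cost pool remaining) = $5,915.24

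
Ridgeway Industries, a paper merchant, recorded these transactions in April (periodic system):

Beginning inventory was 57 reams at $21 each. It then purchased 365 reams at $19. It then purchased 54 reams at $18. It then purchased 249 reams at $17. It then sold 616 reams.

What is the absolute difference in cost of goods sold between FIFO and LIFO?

FIFO COGS: 57 @ $21 + 365 @ $19 + 54 @ $18 + 140 @ $17 = $11,484
LIFO COGS: 249 @ $17 + 54 @ $18 + 313 @ $19 = $11,152
Difference = |$11,484 − $11,152| = $332

$332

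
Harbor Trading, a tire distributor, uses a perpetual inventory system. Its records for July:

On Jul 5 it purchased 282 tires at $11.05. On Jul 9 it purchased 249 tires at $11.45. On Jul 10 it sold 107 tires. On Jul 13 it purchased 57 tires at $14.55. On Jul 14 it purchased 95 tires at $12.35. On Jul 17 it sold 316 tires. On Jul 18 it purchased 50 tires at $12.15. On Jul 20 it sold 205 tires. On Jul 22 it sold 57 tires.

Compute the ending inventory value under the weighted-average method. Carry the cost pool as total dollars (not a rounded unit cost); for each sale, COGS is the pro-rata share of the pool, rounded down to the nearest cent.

After Jul 5: 282 on hand, pool $3,116.10 (≈ $11.0500 each)
After Jul 9: 531 on hand, pool $5,967.15 (≈ $11.2376 each)
Jul 10, sell 107: 107/531 × $5,967.15 → $1,202.42
After Jul 13: 481 on hand, pool $5,594.08 (≈ $11.6301 each)
After Jul 14: 576 on hand, pool $6,767.33 (≈ $11.7488 each)
Jul 17, sell 316: 316/576 × $6,767.33 → $3,712.63
After Jul 18: 310 on hand, pool $3,662.20 (≈ $11.8135 each)
Jul 20, sell 205: 205/310 × $3,662.20 → $2,421.77
Jul 22, sell 57: 57/105 × $1,240.43 → $673.37
Total COGS = $1,202.42 + $3,712.63 + $2,421.77 + $673.37 = $8,010.19
Ending inventory (cost pool remaining) = $567.06
Check: goods available $8,577.25 = COGS $8,010.19 + ending $567.06

Ending inventory = $567.06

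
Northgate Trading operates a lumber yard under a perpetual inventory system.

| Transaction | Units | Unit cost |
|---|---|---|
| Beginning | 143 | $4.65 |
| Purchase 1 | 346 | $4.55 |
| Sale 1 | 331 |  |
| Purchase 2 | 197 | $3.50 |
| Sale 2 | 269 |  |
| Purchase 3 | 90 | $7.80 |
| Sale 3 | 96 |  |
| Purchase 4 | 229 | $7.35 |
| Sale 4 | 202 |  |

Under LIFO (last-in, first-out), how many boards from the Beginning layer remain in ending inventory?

Sale 1 (331) [LIFO — newest first]: 331 @ $4.55 = $1,506.05
Sale 2 (269) [LIFO — newest first]: 197 @ $3.50 + 15 @ $4.55 + 57 @ $4.65 = $1,022.80
Sale 3 (96) [LIFO — newest first]: 90 @ $7.80 + 6 @ $4.65 = $729.90
Sale 4 (202) [LIFO — newest first]: 202 @ $7.35 = $1,484.70
Total COGS = $1,506.05 + $1,022.80 + $729.90 + $1,484.70 = $4,743.45
Ending inventory: 80 @ $4.65 + 27 @ $7.35 = $570.45

80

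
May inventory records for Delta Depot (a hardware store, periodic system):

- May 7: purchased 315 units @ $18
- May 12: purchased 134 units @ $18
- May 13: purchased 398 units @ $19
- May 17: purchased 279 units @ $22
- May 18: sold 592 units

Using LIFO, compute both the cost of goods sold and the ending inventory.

May 18, 592 sold [LIFO — newest first]: 279 @ $22 + 313 @ $19 = $12,085
Ending inventory: 315 @ $18 + 134 @ $18 + 85 @ $19 = $9,697
Check: goods available $21,782 = COGS $12,085 + ending $9,697

COGS = $12,085; ending inventory = $9,697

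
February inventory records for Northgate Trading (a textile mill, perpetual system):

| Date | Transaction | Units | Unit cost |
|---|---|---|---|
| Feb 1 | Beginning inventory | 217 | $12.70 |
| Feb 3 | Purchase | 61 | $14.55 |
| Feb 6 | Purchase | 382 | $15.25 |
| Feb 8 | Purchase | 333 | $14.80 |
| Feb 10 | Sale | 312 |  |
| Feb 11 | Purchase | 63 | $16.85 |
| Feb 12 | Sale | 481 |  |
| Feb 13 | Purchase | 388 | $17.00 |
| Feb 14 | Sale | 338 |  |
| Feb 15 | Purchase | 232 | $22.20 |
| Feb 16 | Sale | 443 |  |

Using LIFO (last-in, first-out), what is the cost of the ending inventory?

Feb 10, 312 sold [LIFO — newest first]: 312 @ $14.80 = $4,617.60
Feb 12, 481 sold [LIFO — newest first]: 63 @ $16.85 + 21 @ $14.80 + 382 @ $15.25 + 15 @ $14.55 = $7,416.10
Feb 14, 338 sold [LIFO — newest first]: 338 @ $17.00 = $5,746.00
Feb 16, 443 sold [LIFO — newest first]: 232 @ $22.20 + 50 @ $17.00 + 46 @ $14.55 + 115 @ $12.70 = $8,130.20
Total COGS = $4,617.60 + $7,416.10 + $5,746.00 + $8,130.20 = $25,909.90
Ending inventory: 102 @ $12.70 = $1,295.40

Ending inventory = $1,295.40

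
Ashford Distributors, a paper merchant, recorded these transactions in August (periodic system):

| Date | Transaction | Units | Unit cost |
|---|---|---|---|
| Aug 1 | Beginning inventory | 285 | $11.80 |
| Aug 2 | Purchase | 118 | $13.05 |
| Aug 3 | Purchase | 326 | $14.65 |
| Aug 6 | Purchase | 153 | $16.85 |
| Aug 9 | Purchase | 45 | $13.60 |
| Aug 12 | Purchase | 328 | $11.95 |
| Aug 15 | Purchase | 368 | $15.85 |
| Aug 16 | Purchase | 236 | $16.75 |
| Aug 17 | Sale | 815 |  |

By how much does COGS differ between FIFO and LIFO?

FIFO COGS: 285 @ $11.80 + 118 @ $13.05 + 326 @ $14.65 + 86 @ $16.85 = $11,127.90
LIFO COGS: 236 @ $16.75 + 368 @ $15.85 + 211 @ $11.95 = $12,307.25
Difference = |$11,127.90 − $12,307.25| = $1,179.35

$1,179.35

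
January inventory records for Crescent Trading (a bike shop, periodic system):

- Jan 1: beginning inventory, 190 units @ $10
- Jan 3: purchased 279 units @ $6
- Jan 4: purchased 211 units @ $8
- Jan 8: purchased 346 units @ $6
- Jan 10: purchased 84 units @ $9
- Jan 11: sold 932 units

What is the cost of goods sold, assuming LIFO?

Jan 11, 932 sold [LIFO — newest first]: 84 @ $9 + 346 @ $6 + 211 @ $8 + 279 @ $6 + 12 @ $10 = $6,314
Ending inventory: 178 @ $10 = $1,780
Check: goods available $8,094 = COGS $6,314 + ending $1,780

COGS = $6,314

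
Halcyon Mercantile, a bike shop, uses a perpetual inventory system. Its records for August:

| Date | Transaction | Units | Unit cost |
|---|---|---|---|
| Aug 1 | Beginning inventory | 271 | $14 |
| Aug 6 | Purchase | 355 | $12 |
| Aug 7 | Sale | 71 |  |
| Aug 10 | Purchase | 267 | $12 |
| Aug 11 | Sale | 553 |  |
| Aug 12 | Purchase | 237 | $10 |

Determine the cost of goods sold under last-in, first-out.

Aug 7, 71 sold [LIFO — newest first]: 71 @ $12 = $852
Aug 11, 553 sold [LIFO — newest first]: 267 @ $12 + 284 @ $12 + 2 @ $14 = $6,640
Total COGS = $852 + $6,640 = $7,492
Ending inventory: 269 @ $14 + 237 @ $10 = $6,136

COGS = $7,492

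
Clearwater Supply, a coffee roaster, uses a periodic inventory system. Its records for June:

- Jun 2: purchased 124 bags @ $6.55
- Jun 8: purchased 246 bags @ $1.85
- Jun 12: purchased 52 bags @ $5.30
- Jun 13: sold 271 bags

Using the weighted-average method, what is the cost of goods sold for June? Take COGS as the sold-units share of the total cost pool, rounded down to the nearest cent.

Jun 13, sell 271: 271/422 × $1,542.90 → $990.81
Ending inventory (cost pool remaining) = $552.09

COGS = $990.81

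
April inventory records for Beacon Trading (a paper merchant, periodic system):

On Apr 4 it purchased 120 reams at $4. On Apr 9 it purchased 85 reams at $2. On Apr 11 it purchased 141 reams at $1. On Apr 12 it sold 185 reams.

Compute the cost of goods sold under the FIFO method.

Apr 12, 185 sold [FIFO — oldest first]: 120 @ $4 + 65 @ $2 = $610
Ending inventory: 20 @ $2 + 141 @ $1 = $181
Check: goods available $791 = COGS $610 + ending $181

COGS = $610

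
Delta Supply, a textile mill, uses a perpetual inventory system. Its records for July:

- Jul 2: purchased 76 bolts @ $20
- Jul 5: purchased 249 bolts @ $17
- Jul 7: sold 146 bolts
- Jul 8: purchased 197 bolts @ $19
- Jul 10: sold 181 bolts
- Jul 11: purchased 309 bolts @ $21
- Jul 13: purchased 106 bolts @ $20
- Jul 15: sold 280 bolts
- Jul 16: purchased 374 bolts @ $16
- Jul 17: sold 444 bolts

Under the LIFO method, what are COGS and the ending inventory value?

COGS = $19,149; ending inventory = $4,940

Jul 7, 146 sold [LIFO — newest first]: 146 @ $17 = $2,482
Jul 10, 181 sold [LIFO — newest first]: 181 @ $19 = $3,439
Jul 15, 280 sold [LIFO — newest first]: 106 @ $20 + 174 @ $21 = $5,774
Jul 17, 444 sold [LIFO — newest first]: 374 @ $16 + 70 @ $21 = $7,454
Total COGS = $2,482 + $3,439 + $5,774 + $7,454 = $19,149
Ending inventory: 76 @ $20 + 103 @ $17 + 16 @ $19 + 65 @ $21 = $4,940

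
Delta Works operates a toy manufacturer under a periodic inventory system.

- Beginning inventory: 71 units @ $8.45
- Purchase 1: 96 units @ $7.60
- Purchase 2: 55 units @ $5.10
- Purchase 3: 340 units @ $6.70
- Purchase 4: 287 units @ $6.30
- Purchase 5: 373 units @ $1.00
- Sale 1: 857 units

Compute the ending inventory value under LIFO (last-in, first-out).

Ending inventory = $2,568.15

Sale 1 (857) [LIFO — newest first]: 373 @ $1.00 + 287 @ $6.30 + 197 @ $6.70 = $3,501.00
Ending inventory: 71 @ $8.45 + 96 @ $7.60 + 55 @ $5.10 + 143 @ $6.70 = $2,568.15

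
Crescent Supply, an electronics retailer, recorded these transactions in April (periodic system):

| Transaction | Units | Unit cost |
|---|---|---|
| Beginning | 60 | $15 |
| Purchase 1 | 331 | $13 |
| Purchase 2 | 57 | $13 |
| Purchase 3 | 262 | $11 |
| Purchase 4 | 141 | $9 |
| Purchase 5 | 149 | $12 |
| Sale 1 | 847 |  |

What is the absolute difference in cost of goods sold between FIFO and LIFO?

$285

FIFO COGS: 60 @ $15 + 331 @ $13 + 57 @ $13 + 262 @ $11 + 137 @ $9 = $10,059
LIFO COGS: 149 @ $12 + 141 @ $9 + 262 @ $11 + 57 @ $13 + 238 @ $13 = $9,774
Difference = |$10,059 − $9,774| = $285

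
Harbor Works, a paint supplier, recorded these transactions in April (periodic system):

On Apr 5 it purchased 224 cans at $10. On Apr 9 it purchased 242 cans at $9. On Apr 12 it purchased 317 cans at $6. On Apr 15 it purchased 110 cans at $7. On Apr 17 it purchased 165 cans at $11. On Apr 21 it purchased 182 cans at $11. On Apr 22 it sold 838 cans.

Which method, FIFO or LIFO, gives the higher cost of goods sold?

FIFO COGS: 224 @ $10 + 242 @ $9 + 317 @ $6 + 55 @ $7 = $6,705
LIFO COGS: 182 @ $11 + 165 @ $11 + 110 @ $7 + 317 @ $6 + 64 @ $9 = $7,065

LIFO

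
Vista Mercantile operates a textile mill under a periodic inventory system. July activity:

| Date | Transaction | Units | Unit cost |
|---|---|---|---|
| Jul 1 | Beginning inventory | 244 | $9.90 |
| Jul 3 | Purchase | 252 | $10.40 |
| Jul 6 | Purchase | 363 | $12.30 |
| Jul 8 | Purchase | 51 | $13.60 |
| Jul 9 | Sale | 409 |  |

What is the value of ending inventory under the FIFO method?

Ending inventory = $6,063.30

Jul 9, 409 sold [FIFO — oldest first]: 244 @ $9.90 + 165 @ $10.40 = $4,131.60
Ending inventory: 87 @ $10.40 + 363 @ $12.30 + 51 @ $13.60 = $6,063.30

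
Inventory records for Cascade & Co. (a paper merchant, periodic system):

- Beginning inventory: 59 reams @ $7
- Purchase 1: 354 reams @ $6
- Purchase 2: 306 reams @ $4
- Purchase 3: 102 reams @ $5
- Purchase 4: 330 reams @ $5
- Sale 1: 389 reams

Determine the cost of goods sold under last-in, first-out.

COGS = $1,945

Sale 1 (389) [LIFO — newest first]: 330 @ $5 + 59 @ $5 = $1,945
Ending inventory: 59 @ $7 + 354 @ $6 + 306 @ $4 + 43 @ $5 = $3,976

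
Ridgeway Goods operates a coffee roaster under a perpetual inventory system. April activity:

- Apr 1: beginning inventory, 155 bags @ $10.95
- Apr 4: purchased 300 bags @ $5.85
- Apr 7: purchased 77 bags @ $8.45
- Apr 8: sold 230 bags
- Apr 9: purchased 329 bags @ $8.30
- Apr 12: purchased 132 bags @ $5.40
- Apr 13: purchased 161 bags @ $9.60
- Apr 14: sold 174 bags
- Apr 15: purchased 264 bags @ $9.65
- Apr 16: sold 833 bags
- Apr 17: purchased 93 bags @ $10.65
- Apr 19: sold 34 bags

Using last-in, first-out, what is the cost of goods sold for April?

Apr 8, 230 sold [LIFO — newest first]: 77 @ $8.45 + 153 @ $5.85 = $1,545.70
Apr 14, 174 sold [LIFO — newest first]: 161 @ $9.60 + 13 @ $5.40 = $1,615.80
Apr 16, 833 sold [LIFO — newest first]: 264 @ $9.65 + 119 @ $5.40 + 329 @ $8.30 + 121 @ $5.85 = $6,628.75
Apr 19, 34 sold [LIFO — newest first]: 34 @ $10.65 = $362.10
Total COGS = $1,545.70 + $1,615.80 + $6,628.75 + $362.10 = $10,152.35
Ending inventory: 155 @ $10.95 + 26 @ $5.85 + 59 @ $10.65 = $2,477.70
Check: goods available $12,630.05 = COGS $10,152.35 + ending $2,477.70

COGS = $10,152.35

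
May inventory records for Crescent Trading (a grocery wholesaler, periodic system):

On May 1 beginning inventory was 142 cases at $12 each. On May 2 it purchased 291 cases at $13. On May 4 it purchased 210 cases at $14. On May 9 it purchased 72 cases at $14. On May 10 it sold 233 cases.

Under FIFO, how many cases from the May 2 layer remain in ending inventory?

200

May 10, 233 sold [FIFO — oldest first]: 142 @ $12 + 91 @ $13 = $2,887
Ending inventory: 200 @ $13 + 210 @ $14 + 72 @ $14 = $6,548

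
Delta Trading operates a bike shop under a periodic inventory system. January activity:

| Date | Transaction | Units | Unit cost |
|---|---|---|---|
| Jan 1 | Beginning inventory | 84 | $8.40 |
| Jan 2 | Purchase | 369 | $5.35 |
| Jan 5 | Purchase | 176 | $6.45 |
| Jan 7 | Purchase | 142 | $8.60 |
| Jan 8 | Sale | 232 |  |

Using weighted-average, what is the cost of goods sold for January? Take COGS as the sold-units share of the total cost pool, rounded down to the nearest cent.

COGS = $1,515.41

Jan 8, sell 232: 232/771 × $5,036.15 → $1,515.41
Ending inventory (cost pool remaining) = $3,520.74
Check: goods available $5,036.15 = COGS $1,515.41 + ending $3,520.74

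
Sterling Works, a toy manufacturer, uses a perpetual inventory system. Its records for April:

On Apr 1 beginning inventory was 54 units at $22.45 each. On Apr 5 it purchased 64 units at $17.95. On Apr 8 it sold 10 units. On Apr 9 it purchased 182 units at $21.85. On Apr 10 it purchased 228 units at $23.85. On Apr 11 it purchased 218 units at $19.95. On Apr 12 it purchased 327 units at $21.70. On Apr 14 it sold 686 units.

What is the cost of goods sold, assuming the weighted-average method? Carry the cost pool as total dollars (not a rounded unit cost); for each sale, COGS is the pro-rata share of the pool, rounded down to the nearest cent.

COGS = $15,056.22

After Apr 1: 54 on hand, pool $1,212.30 (≈ $22.4500 each)
After Apr 5: 118 on hand, pool $2,361.10 (≈ $20.0093 each)
Apr 8, sell 10: 10/118 × $2,361.10 → $200.09
After Apr 9: 290 on hand, pool $6,137.71 (≈ $21.1645 each)
After Apr 10: 518 on hand, pool $11,575.51 (≈ $22.3465 each)
After Apr 11: 736 on hand, pool $15,924.61 (≈ $21.6367 each)
After Apr 12: 1063 on hand, pool $23,020.51 (≈ $21.6562 each)
Apr 14, sell 686: 686/1063 × $23,020.51 → $14,856.13
Total COGS = $200.09 + $14,856.13 = $15,056.22
Ending inventory (cost pool remaining) = $8,164.38
Check: goods available $23,220.60 = COGS $15,056.22 + ending $8,164.38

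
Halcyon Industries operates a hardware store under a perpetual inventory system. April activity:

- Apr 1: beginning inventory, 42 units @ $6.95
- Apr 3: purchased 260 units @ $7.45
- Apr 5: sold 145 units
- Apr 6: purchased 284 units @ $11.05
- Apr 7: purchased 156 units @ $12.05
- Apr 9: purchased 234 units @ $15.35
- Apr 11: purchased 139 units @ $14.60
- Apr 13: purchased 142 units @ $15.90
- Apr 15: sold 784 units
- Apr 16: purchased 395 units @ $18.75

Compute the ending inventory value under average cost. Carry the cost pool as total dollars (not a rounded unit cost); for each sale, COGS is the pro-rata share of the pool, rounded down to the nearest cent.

Ending inventory = $11,552.22

After Apr 1: 42 on hand, pool $291.90 (≈ $6.9500 each)
After Apr 3: 302 on hand, pool $2,228.90 (≈ $7.3805 each)
Apr 5, sell 145: 145/302 × $2,228.90 → $1,070.16
After Apr 6: 441 on hand, pool $4,296.94 (≈ $9.7436 each)
After Apr 7: 597 on hand, pool $6,176.74 (≈ $10.3463 each)
After Apr 9: 831 on hand, pool $9,768.64 (≈ $11.7553 each)
After Apr 11: 970 on hand, pool $11,798.04 (≈ $12.1629 each)
After Apr 13: 1112 on hand, pool $14,055.84 (≈ $12.6401 each)
Apr 15, sell 784: 784/1112 × $14,055.84 → $9,909.87
After Apr 16: 723 on hand, pool $11,552.22 (≈ $15.9782 each)
Total COGS = $1,070.16 + $9,909.87 = $10,980.03
Ending inventory (cost pool remaining) = $11,552.22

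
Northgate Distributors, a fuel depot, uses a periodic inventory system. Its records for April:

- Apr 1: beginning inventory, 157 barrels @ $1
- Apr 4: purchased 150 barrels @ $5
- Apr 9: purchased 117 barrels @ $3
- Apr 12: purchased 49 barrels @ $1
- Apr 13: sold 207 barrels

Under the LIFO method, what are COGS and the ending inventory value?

COGS = $605; ending inventory = $702

Apr 13, 207 sold [LIFO — newest first]: 49 @ $1 + 117 @ $3 + 41 @ $5 = $605
Ending inventory: 157 @ $1 + 109 @ $5 = $702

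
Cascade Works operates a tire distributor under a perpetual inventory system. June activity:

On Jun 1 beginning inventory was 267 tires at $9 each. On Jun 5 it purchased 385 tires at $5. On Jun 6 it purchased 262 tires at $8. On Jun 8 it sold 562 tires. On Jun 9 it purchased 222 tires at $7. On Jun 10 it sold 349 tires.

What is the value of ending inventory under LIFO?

Ending inventory = $2,025

Jun 8, 562 sold [LIFO — newest first]: 262 @ $8 + 300 @ $5 = $3,596
Jun 10, 349 sold [LIFO — newest first]: 222 @ $7 + 85 @ $5 + 42 @ $9 = $2,357
Total COGS = $3,596 + $2,357 = $5,953
Ending inventory: 225 @ $9 = $2,025
Check: goods available $7,978 = COGS $5,953 + ending $2,025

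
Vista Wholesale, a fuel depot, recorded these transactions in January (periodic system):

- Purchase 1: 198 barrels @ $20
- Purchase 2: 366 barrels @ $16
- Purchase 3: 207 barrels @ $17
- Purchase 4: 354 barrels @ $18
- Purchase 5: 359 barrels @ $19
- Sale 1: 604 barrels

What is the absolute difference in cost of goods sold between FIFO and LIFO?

$735

FIFO COGS: 198 @ $20 + 366 @ $16 + 40 @ $17 = $10,496
LIFO COGS: 359 @ $19 + 245 @ $18 = $11,231
Difference = |$10,496 − $11,231| = $735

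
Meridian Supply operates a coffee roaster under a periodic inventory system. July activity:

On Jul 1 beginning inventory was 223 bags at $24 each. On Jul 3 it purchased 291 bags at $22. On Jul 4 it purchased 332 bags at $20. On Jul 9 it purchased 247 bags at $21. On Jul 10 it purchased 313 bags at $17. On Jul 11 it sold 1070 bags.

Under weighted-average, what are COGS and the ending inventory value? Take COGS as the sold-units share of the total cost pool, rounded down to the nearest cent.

Jul 11, sell 1070: 1070/1406 × $28,902.00 → $21,995.12
Ending inventory (cost pool remaining) = $6,906.88
Check: goods available $28,902.00 = COGS $21,995.12 + ending $6,906.88

COGS = $21,995.12; ending inventory = $6,906.88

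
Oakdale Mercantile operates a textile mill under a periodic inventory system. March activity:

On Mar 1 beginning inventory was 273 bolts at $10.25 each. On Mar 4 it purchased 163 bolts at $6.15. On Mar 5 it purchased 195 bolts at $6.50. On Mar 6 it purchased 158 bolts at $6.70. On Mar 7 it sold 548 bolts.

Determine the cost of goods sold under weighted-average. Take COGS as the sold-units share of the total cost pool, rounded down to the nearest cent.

Mar 7, sell 548: 548/789 × $6,126.80 → $4,255.36
Ending inventory (cost pool remaining) = $1,871.44

COGS = $4,255.36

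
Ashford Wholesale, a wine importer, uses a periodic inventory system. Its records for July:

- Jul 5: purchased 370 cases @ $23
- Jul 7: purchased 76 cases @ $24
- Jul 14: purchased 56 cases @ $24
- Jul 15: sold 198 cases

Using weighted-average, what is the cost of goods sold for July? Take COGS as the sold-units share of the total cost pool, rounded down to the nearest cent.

COGS = $4,606.06

Jul 15, sell 198: 198/502 × $11,678.00 → $4,606.06
Ending inventory (cost pool remaining) = $7,071.94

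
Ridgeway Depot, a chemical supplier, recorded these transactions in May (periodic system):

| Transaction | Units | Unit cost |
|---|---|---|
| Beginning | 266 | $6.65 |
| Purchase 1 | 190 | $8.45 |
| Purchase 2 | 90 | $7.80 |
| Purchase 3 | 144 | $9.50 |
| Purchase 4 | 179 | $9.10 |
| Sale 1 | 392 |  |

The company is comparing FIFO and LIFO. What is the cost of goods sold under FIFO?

COGS = $2,833.60

FIFO COGS: 266 @ $6.65 + 126 @ $8.45 = $2,833.60
LIFO COGS: 179 @ $9.10 + 144 @ $9.50 + 69 @ $7.80 = $3,535.10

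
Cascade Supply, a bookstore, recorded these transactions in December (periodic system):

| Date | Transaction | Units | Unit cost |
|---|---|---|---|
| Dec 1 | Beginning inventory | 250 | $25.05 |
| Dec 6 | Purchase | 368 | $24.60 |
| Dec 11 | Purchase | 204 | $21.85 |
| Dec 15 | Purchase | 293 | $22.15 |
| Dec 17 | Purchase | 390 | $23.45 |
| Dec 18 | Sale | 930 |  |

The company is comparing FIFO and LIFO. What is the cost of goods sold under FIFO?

FIFO COGS: 250 @ $25.05 + 368 @ $24.60 + 204 @ $21.85 + 108 @ $22.15 = $22,164.90
LIFO COGS: 390 @ $23.45 + 293 @ $22.15 + 204 @ $21.85 + 43 @ $24.60 = $21,150.65

COGS = $22,164.90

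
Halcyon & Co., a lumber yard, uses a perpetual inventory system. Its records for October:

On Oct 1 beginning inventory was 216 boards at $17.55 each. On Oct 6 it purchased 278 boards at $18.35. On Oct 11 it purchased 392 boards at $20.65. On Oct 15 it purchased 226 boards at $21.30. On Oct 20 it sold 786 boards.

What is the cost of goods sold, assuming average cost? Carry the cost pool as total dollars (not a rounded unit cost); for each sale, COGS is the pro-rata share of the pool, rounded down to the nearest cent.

After Oct 1: 216 on hand, pool $3,790.80 (≈ $17.5500 each)
After Oct 6: 494 on hand, pool $8,892.10 (≈ $18.0002 each)
After Oct 11: 886 on hand, pool $16,986.90 (≈ $19.1726 each)
After Oct 15: 1112 on hand, pool $21,800.70 (≈ $19.6049 each)
Oct 20, sell 786: 786/1112 × $21,800.70 → $15,409.48
Ending inventory (cost pool remaining) = $6,391.22

COGS = $15,409.48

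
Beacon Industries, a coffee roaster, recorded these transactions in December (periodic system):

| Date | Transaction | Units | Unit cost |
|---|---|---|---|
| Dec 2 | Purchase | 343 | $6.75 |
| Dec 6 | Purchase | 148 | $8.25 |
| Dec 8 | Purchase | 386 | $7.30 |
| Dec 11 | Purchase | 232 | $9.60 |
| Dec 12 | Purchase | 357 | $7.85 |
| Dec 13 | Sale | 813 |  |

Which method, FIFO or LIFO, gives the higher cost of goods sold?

LIFO

FIFO COGS: 343 @ $6.75 + 148 @ $8.25 + 322 @ $7.30 = $5,886.85
LIFO COGS: 357 @ $7.85 + 232 @ $9.60 + 224 @ $7.30 = $6,664.85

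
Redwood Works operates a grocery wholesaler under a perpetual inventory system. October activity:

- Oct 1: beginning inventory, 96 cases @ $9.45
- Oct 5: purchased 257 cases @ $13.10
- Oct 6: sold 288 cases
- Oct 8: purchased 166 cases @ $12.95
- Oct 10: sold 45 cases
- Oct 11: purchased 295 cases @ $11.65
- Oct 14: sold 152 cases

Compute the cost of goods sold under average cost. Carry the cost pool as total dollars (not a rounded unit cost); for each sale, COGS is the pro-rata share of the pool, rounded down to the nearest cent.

After Oct 1: 96 on hand, pool $907.20 (≈ $9.4500 each)
After Oct 5: 353 on hand, pool $4,273.90 (≈ $12.1074 each)
Oct 6, sell 288: 288/353 × $4,273.90 → $3,486.92
After Oct 8: 231 on hand, pool $2,936.68 (≈ $12.7129 each)
Oct 10, sell 45: 45/231 × $2,936.68 → $572.08
After Oct 11: 481 on hand, pool $5,801.35 (≈ $12.0610 each)
Oct 14, sell 152: 152/481 × $5,801.35 → $1,833.27
Total COGS = $3,486.92 + $572.08 + $1,833.27 = $5,892.27
Ending inventory (cost pool remaining) = $3,968.08
Check: goods available $9,860.35 = COGS $5,892.27 + ending $3,968.08

COGS = $5,892.27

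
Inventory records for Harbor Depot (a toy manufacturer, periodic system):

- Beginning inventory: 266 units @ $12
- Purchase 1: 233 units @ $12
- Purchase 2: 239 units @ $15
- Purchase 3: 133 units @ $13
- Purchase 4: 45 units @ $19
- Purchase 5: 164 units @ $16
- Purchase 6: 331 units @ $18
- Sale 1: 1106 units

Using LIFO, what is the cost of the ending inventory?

Sale 1 (1106) [LIFO — newest first]: 331 @ $18 + 164 @ $16 + 45 @ $19 + 133 @ $13 + 239 @ $15 + 194 @ $12 = $17,079
Ending inventory: 266 @ $12 + 39 @ $12 = $3,660
Check: goods available $20,739 = COGS $17,079 + ending $3,660

Ending inventory = $3,660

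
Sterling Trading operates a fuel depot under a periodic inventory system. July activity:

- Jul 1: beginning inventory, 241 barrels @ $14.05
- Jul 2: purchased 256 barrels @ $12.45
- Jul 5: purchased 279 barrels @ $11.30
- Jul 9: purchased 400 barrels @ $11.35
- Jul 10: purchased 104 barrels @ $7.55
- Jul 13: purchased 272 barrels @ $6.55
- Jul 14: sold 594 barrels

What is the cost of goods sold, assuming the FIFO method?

Jul 14, 594 sold [FIFO — oldest first]: 241 @ $14.05 + 256 @ $12.45 + 97 @ $11.30 = $7,669.35
Ending inventory: 182 @ $11.30 + 400 @ $11.35 + 104 @ $7.55 + 272 @ $6.55 = $9,163.40

COGS = $7,669.35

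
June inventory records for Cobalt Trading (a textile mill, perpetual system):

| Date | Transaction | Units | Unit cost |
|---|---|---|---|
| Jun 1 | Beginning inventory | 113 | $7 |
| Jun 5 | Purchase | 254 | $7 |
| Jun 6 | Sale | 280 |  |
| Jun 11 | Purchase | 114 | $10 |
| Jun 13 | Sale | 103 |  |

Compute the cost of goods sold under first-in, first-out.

COGS = $2,729

Jun 6, 280 sold [FIFO — oldest first]: 113 @ $7 + 167 @ $7 = $1,960
Jun 13, 103 sold [FIFO — oldest first]: 87 @ $7 + 16 @ $10 = $769
Total COGS = $1,960 + $769 = $2,729
Ending inventory: 98 @ $10 = $980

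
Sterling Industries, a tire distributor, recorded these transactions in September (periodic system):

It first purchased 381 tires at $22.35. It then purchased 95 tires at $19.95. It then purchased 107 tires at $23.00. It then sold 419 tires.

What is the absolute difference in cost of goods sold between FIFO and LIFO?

$67.25

FIFO COGS: 381 @ $22.35 + 38 @ $19.95 = $9,273.45
LIFO COGS: 107 @ $23.00 + 95 @ $19.95 + 217 @ $22.35 = $9,206.20
Difference = |$9,273.45 − $9,206.20| = $67.25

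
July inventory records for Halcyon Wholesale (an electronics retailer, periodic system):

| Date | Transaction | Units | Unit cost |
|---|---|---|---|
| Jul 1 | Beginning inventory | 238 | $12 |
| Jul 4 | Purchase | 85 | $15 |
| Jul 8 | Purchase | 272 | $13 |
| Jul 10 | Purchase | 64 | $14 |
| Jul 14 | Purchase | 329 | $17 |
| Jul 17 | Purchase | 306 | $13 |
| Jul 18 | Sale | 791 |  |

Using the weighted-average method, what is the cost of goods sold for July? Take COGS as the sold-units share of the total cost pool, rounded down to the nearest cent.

Jul 18, sell 791: 791/1294 × $18,134.00 → $11,085.00
Ending inventory (cost pool remaining) = $7,049.00

COGS = $11,085.00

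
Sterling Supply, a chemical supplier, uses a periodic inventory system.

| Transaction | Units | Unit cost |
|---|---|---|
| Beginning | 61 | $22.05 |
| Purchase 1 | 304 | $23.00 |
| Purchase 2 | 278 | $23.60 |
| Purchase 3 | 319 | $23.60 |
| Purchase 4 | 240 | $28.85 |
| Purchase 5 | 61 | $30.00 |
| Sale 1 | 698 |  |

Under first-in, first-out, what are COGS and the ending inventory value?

Sale 1 (698) [FIFO — oldest first]: 61 @ $22.05 + 304 @ $23.00 + 278 @ $23.60 + 55 @ $23.60 = $16,195.85
Ending inventory: 264 @ $23.60 + 240 @ $28.85 + 61 @ $30.00 = $14,984.40

COGS = $16,195.85; ending inventory = $14,984.40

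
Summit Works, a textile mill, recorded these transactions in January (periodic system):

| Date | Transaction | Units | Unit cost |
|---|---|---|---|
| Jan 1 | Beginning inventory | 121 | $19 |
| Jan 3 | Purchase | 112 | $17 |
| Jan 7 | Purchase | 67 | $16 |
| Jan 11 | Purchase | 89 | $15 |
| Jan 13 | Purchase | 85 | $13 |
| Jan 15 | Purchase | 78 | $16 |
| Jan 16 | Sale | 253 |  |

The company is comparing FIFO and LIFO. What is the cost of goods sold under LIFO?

FIFO COGS: 121 @ $19 + 112 @ $17 + 20 @ $16 = $4,523
LIFO COGS: 78 @ $16 + 85 @ $13 + 89 @ $15 + 1 @ $16 = $3,704

COGS = $3,704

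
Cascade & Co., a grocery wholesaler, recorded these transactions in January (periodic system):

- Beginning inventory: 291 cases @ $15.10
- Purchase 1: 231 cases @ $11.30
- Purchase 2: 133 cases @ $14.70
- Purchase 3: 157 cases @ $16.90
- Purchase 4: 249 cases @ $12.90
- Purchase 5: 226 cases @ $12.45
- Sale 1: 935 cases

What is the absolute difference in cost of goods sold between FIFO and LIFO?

FIFO COGS: 291 @ $15.10 + 231 @ $11.30 + 133 @ $14.70 + 157 @ $16.90 + 123 @ $12.90 = $13,199.50
LIFO COGS: 226 @ $12.45 + 249 @ $12.90 + 157 @ $16.90 + 133 @ $14.70 + 170 @ $11.30 = $12,555.20
Difference = |$13,199.50 − $12,555.20| = $644.30

$644.30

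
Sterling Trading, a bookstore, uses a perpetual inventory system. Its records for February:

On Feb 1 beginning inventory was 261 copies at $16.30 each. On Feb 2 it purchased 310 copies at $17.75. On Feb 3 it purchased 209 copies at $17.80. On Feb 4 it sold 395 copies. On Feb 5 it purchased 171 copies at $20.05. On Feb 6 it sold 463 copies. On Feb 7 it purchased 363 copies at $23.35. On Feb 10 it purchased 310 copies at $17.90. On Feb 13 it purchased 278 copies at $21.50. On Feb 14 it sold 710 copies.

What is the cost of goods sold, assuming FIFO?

Feb 4, 395 sold [FIFO — oldest first]: 261 @ $16.30 + 134 @ $17.75 = $6,632.80
Feb 6, 463 sold [FIFO — oldest first]: 176 @ $17.75 + 209 @ $17.80 + 78 @ $20.05 = $8,408.10
Feb 14, 710 sold [FIFO — oldest first]: 93 @ $20.05 + 363 @ $23.35 + 254 @ $17.90 = $14,887.30
Total COGS = $6,632.80 + $8,408.10 + $14,887.30 = $29,928.20
Ending inventory: 56 @ $17.90 + 278 @ $21.50 = $6,979.40
Check: goods available $36,907.60 = COGS $29,928.20 + ending $6,979.40

COGS = $29,928.20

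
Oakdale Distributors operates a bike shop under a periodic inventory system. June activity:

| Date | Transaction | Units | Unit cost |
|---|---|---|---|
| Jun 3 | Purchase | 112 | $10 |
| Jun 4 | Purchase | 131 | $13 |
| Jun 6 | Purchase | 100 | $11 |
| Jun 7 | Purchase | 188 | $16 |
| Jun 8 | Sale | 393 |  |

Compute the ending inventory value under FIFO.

Ending inventory = $2,208

Jun 8, 393 sold [FIFO — oldest first]: 112 @ $10 + 131 @ $13 + 100 @ $11 + 50 @ $16 = $4,723
Ending inventory: 138 @ $16 = $2,208
Check: goods available $6,931 = COGS $4,723 + ending $2,208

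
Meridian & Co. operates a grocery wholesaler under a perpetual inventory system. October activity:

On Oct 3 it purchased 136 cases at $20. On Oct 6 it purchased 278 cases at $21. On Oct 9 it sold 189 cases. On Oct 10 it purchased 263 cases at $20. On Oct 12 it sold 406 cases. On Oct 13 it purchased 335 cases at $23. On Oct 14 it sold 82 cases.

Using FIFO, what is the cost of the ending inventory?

Ending inventory = $7,705

Oct 9, 189 sold [FIFO — oldest first]: 136 @ $20 + 53 @ $21 = $3,833
Oct 12, 406 sold [FIFO — oldest first]: 225 @ $21 + 181 @ $20 = $8,345
Oct 14, 82 sold [FIFO — oldest first]: 82 @ $20 = $1,640
Total COGS = $3,833 + $8,345 + $1,640 = $13,818
Ending inventory: 335 @ $23 = $7,705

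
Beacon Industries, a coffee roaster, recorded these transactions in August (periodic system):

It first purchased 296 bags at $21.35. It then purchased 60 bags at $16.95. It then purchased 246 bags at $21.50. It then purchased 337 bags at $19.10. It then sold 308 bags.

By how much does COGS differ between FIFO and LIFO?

$640.20

FIFO COGS: 296 @ $21.35 + 12 @ $16.95 = $6,523.00
LIFO COGS: 308 @ $19.10 = $5,882.80
Difference = |$6,523.00 − $5,882.80| = $640.20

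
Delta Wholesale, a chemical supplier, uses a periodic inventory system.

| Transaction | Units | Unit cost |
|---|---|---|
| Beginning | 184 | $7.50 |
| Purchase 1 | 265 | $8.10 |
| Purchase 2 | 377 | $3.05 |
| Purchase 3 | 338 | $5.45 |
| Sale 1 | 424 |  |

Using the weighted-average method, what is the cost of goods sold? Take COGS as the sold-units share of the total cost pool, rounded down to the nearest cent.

COGS = $2,374.41

Sale 1, sell 424: 424/1164 × $6,518.45 → $2,374.41
Ending inventory (cost pool remaining) = $4,144.04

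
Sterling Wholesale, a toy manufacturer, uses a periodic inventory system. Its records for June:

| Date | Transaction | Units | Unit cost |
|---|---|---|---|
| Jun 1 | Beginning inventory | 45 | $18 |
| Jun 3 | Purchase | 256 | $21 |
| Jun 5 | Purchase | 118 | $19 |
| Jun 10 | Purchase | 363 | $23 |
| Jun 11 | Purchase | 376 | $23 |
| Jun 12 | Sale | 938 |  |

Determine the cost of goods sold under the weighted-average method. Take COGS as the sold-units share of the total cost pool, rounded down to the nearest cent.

COGS = $20,594.68

Jun 12, sell 938: 938/1158 × $25,425.00 → $20,594.68
Ending inventory (cost pool remaining) = $4,830.32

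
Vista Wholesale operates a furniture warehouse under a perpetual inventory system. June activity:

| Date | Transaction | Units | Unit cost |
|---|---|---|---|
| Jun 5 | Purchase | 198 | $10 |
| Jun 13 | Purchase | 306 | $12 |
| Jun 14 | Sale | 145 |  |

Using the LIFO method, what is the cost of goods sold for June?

Jun 14, 145 sold [LIFO — newest first]: 145 @ $12 = $1,740
Ending inventory: 198 @ $10 + 161 @ $12 = $3,912
Check: goods available $5,652 = COGS $1,740 + ending $3,912

COGS = $1,740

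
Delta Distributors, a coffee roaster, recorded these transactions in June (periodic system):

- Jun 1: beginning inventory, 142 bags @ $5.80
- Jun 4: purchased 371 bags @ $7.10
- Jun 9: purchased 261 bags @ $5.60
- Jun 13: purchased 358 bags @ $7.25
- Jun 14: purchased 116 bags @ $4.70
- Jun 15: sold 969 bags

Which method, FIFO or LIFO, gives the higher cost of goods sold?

FIFO COGS: 142 @ $5.80 + 371 @ $7.10 + 261 @ $5.60 + 195 @ $7.25 = $6,333.05
LIFO COGS: 116 @ $4.70 + 358 @ $7.25 + 261 @ $5.60 + 234 @ $7.10 = $6,263.70

FIFO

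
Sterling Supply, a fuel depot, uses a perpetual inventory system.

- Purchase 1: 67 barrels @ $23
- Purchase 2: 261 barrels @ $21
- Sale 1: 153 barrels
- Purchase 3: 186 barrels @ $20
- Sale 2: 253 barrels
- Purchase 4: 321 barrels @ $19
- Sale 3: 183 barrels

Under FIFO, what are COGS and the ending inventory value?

COGS = $12,167; ending inventory = $4,674

Sale 1 (153) [FIFO — oldest first]: 67 @ $23 + 86 @ $21 = $3,347
Sale 2 (253) [FIFO — oldest first]: 175 @ $21 + 78 @ $20 = $5,235
Sale 3 (183) [FIFO — oldest first]: 108 @ $20 + 75 @ $19 = $3,585
Total COGS = $3,347 + $5,235 + $3,585 = $12,167
Ending inventory: 246 @ $19 = $4,674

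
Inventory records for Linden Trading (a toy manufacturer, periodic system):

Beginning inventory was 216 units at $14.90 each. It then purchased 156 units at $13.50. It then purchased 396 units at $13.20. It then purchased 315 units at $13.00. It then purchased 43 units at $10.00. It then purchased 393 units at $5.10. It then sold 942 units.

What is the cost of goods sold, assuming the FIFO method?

Sale 1 (942) [FIFO — oldest first]: 216 @ $14.90 + 156 @ $13.50 + 396 @ $13.20 + 174 @ $13.00 = $12,813.60
Ending inventory: 141 @ $13.00 + 43 @ $10.00 + 393 @ $5.10 = $4,267.30

COGS = $12,813.60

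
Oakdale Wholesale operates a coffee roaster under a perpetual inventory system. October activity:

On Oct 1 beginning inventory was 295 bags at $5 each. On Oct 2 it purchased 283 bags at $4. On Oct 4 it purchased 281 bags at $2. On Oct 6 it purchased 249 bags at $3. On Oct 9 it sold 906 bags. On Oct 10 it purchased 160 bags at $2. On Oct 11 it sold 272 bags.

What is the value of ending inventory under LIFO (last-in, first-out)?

Ending inventory = $450

Oct 9, 906 sold [LIFO — newest first]: 249 @ $3 + 281 @ $2 + 283 @ $4 + 93 @ $5 = $2,906
Oct 11, 272 sold [LIFO — newest first]: 160 @ $2 + 112 @ $5 = $880
Total COGS = $2,906 + $880 = $3,786
Ending inventory: 90 @ $5 = $450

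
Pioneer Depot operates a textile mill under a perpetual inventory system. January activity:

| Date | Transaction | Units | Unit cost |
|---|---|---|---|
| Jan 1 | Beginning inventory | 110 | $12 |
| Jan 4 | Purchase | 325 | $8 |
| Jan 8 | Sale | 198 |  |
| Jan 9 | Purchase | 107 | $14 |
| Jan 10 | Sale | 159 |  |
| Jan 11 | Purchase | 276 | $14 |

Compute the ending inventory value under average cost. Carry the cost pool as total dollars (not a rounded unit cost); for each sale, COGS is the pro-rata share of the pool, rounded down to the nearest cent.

Ending inventory = $5,818.19

After Jan 1: 110 on hand, pool $1,320.00 (≈ $12.0000 each)
After Jan 4: 435 on hand, pool $3,920.00 (≈ $9.0115 each)
Jan 8, sell 198: 198/435 × $3,920.00 → $1,784.27
After Jan 9: 344 on hand, pool $3,633.73 (≈ $10.5632 each)
Jan 10, sell 159: 159/344 × $3,633.73 → $1,679.54
After Jan 11: 461 on hand, pool $5,818.19 (≈ $12.6208 each)
Total COGS = $1,784.27 + $1,679.54 = $3,463.81
Ending inventory (cost pool remaining) = $5,818.19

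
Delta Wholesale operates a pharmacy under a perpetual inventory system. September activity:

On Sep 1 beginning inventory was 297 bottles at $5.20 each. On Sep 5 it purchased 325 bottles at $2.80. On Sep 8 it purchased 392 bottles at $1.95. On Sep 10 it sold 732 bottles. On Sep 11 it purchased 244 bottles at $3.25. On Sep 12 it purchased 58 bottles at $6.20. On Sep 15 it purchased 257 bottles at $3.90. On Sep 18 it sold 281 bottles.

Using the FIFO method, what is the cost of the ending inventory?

Sep 10, 732 sold [FIFO — oldest first]: 297 @ $5.20 + 325 @ $2.80 + 110 @ $1.95 = $2,668.90
Sep 18, 281 sold [FIFO — oldest first]: 281 @ $1.95 = $547.95
Total COGS = $2,668.90 + $547.95 = $3,216.85
Ending inventory: 1 @ $1.95 + 244 @ $3.25 + 58 @ $6.20 + 257 @ $3.90 = $2,156.85
Check: goods available $5,373.70 = COGS $3,216.85 + ending $2,156.85

Ending inventory = $2,156.85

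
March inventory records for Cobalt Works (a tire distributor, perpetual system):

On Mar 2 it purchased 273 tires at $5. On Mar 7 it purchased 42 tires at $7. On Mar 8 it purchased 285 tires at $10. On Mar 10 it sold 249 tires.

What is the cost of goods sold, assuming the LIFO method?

Mar 10, 249 sold [LIFO — newest first]: 249 @ $10 = $2,490
Ending inventory: 273 @ $5 + 42 @ $7 + 36 @ $10 = $2,019

COGS = $2,490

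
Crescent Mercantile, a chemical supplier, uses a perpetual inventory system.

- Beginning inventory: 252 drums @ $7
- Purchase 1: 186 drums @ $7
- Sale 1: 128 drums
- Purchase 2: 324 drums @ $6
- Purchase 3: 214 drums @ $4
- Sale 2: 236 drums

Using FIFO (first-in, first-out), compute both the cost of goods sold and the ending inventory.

Sale 1 (128) [FIFO — oldest first]: 128 @ $7 = $896
Sale 2 (236) [FIFO — oldest first]: 124 @ $7 + 112 @ $7 = $1,652
Total COGS = $896 + $1,652 = $2,548
Ending inventory: 74 @ $7 + 324 @ $6 + 214 @ $4 = $3,318
Check: goods available $5,866 = COGS $2,548 + ending $3,318

COGS = $2,548; ending inventory = $3,318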